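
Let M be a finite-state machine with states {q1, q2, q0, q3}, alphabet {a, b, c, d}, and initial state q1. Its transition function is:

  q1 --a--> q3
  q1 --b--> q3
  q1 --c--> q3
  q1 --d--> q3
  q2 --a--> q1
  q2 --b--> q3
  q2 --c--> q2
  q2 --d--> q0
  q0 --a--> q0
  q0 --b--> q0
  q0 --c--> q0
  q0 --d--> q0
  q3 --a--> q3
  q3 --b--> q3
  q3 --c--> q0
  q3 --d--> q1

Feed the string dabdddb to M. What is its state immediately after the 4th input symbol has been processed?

q1

Trace: q1 -d-> q3 -a-> q3 -b-> q3 -d-> q1
After 4 symbols: q1.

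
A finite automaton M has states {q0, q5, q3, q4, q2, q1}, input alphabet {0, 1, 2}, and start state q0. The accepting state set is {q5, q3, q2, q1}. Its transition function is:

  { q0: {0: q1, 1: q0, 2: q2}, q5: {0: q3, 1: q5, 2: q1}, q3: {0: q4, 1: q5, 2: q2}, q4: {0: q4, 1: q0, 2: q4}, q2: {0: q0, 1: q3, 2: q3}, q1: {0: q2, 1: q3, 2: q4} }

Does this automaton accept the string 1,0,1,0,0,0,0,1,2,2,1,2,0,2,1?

Yes

q0 → q0 → q1 → q3 → q4 → q4 → q4 → q4 → q0 → q2 → q3 → q5 → q1 → q2 → q3 → q5
End state q5 is accepting.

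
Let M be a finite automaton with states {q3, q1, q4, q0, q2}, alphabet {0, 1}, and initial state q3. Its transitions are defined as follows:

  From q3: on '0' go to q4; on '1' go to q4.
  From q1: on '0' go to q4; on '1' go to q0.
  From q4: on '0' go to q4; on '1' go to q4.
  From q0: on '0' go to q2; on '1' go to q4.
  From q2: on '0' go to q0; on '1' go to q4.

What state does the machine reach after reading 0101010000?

start at q3
read '0': q3 → q4
read '1': q4 → q4
read '0': q4 → q4
read '1': q4 → q4
read '0': q4 → q4
read '1': q4 → q4
read '0': q4 → q4
read '0': q4 → q4
read '0': q4 → q4
read '0': q4 → q4

q4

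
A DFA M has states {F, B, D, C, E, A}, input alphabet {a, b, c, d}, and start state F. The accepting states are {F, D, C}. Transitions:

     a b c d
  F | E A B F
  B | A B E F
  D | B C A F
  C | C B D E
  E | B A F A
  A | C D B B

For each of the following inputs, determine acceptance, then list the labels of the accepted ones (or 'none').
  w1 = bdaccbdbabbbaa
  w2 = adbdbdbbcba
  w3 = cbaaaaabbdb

w1, w2

w1: Trace: F -b-> A -d-> B -a-> A -c-> B -c-> E -b-> A -d-> B -b-> B -a-> A -b-> D -b-> C -b-> B -a-> A -a-> C  → end C, accepted
w2: Trace: F -a-> E -d-> A -b-> D -d-> F -b-> A -d-> B -b-> B -b-> B -c-> E -b-> A -a-> C  → end C, accepted
w3: Trace: F -c-> B -b-> B -a-> A -a-> C -a-> C -a-> C -a-> C -b-> B -b-> B -d-> F -b-> A  → end A, rejected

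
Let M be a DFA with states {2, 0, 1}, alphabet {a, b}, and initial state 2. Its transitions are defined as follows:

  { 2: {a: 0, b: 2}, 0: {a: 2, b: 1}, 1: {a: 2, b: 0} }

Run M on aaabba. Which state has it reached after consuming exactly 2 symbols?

2

start at 2
read 'a': 2 → 0
read 'a': 0 → 2
After 2 symbols: 2.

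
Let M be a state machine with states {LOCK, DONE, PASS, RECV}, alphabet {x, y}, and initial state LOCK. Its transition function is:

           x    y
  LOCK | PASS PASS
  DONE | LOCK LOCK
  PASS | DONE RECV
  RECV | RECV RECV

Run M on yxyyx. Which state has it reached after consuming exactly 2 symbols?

DONE

LOCK → PASS → DONE
After 2 symbols: DONE.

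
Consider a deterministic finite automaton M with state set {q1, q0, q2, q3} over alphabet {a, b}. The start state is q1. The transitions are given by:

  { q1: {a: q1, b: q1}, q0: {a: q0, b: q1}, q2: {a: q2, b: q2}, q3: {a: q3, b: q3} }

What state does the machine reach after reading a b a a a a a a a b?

q1

start at q1
read 'a': q1 → q1
read 'b': q1 → q1
read 'a': q1 → q1
read 'a': q1 → q1
read 'a': q1 → q1
read 'a': q1 → q1
read 'a': q1 → q1
read 'a': q1 → q1
read 'a': q1 → q1
read 'b': q1 → q1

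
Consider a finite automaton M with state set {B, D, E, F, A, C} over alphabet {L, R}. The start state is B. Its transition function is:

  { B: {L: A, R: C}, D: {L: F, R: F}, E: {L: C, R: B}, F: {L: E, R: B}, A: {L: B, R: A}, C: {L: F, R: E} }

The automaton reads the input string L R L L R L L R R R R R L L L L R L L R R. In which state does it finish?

B → A → A → B → A → A → B → A → A → A → A → A → A → B → A → B → A → A → B → A → A → A

A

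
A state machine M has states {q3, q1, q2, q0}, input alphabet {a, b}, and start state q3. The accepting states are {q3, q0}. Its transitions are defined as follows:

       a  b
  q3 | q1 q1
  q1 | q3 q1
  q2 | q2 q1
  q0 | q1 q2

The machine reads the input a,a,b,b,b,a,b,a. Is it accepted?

Yes

start at q3
read 'a': q3 → q1
read 'a': q1 → q3
read 'b': q3 → q1
read 'b': q1 → q1
read 'b': q1 → q1
read 'a': q1 → q3
read 'b': q3 → q1
read 'a': q1 → q3
End state q3 is accepting.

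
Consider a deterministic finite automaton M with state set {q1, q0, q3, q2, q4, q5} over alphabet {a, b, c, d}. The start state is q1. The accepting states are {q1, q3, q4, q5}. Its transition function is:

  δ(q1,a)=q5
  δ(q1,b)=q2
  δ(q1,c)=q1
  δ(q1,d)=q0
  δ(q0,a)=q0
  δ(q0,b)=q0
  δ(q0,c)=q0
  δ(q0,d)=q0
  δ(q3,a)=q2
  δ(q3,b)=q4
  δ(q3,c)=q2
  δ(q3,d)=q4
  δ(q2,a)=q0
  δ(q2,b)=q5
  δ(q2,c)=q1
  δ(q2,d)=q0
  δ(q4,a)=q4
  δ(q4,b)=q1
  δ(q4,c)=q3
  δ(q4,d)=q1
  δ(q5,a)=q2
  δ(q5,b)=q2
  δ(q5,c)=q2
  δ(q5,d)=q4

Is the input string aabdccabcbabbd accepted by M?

No

q1 → q5 → q2 → q5 → q4 → q3 → q2 → q0 → q0 → q0 → q0 → q0 → q0 → q0 → q0
End state q0 is not accepting.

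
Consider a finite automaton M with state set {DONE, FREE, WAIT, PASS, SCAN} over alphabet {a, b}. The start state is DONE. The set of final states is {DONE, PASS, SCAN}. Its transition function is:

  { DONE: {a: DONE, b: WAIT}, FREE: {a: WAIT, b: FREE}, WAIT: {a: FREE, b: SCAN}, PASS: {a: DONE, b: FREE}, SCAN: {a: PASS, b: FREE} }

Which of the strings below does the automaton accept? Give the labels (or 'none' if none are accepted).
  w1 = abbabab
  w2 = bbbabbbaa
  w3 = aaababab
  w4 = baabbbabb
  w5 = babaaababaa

w1:
  start at DONE
  read 'a': DONE → DONE
  read 'b': DONE → WAIT
  read 'b': WAIT → SCAN
  read 'a': SCAN → PASS
  read 'b': PASS → FREE
  read 'a': FREE → WAIT
  read 'b': WAIT → SCAN
  end SCAN, accepted
w2:
  start at DONE
  read 'b': DONE → WAIT
  read 'b': WAIT → SCAN
  read 'b': SCAN → FREE
  read 'a': FREE → WAIT
  read 'b': WAIT → SCAN
  read 'b': SCAN → FREE
  read 'b': FREE → FREE
  read 'a': FREE → WAIT
  read 'a': WAIT → FREE
  end FREE, rejected
w3:
  start at DONE
  read 'a': DONE → DONE
  read 'a': DONE → DONE
  read 'a': DONE → DONE
  read 'b': DONE → WAIT
  read 'a': WAIT → FREE
  read 'b': FREE → FREE
  read 'a': FREE → WAIT
  read 'b': WAIT → SCAN
  end SCAN, accepted
w4:
  start at DONE
  read 'b': DONE → WAIT
  read 'a': WAIT → FREE
  read 'a': FREE → WAIT
  read 'b': WAIT → SCAN
  read 'b': SCAN → FREE
  read 'b': FREE → FREE
  read 'a': FREE → WAIT
  read 'b': WAIT → SCAN
  read 'b': SCAN → FREE
  end FREE, rejected
w5:
  start at DONE
  read 'b': DONE → WAIT
  read 'a': WAIT → FREE
  read 'b': FREE → FREE
  read 'a': FREE → WAIT
  read 'a': WAIT → FREE
  read 'a': FREE → WAIT
  read 'b': WAIT → SCAN
  read 'a': SCAN → PASS
  read 'b': PASS → FREE
  read 'a': FREE → WAIT
  read 'a': WAIT → FREE
  end FREE, rejected

w1, w3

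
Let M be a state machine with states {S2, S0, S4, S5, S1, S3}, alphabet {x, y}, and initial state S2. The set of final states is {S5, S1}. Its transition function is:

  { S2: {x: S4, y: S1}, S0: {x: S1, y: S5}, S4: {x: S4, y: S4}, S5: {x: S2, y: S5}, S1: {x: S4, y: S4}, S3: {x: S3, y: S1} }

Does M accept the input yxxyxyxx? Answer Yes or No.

Trace: S2 -y-> S1 -x-> S4 -x-> S4 -y-> S4 -x-> S4 -y-> S4 -x-> S4 -x-> S4
End state S4 is not accepting.

No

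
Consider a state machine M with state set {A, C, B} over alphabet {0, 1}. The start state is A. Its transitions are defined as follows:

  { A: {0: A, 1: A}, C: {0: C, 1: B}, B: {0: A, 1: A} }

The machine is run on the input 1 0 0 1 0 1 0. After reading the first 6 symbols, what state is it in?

Trace: A -1-> A -0-> A -0-> A -1-> A -0-> A -1-> A
After 6 symbols: A.

A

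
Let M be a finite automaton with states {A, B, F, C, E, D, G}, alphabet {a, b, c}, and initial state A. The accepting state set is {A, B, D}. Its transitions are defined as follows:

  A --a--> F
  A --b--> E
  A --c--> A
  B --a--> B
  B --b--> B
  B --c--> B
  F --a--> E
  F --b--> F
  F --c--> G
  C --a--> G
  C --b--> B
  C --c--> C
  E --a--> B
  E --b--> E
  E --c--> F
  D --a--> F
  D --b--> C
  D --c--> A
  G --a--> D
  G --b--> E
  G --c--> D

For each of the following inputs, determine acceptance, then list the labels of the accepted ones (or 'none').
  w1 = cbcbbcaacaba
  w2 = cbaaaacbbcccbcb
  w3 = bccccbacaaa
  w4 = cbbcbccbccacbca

w1: A → A → E → F → F → F → G → D → F → G → D → C → G  → end G, rejected
w2: A → A → E → B → B → B → B → B → B → B → B → B → B → B → B → B  → end B, accepted
w3: A → E → F → G → D → A → E → B → B → B → B → B  → end B, accepted
w4: A → A → E → E → F → F → G → D → C → C → C → G → D → C → C → G  → end G, rejected

w2, w3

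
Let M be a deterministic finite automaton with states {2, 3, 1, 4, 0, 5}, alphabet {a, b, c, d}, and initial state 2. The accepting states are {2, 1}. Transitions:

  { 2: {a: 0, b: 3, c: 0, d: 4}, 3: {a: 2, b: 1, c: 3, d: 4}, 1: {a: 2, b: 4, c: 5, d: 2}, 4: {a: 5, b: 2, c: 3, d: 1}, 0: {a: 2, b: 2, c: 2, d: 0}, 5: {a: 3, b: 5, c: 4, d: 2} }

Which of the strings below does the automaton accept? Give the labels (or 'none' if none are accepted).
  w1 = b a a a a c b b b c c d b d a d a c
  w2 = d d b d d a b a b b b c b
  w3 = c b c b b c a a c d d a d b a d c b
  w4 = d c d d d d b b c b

w1: 2 → 3 → 2 → 0 → 2 → 0 → 2 → 3 → 1 → 4 → 3 → 3 → 4 → 2 → 4 → 5 → 2 → 0 → 2  → end 2, accepted
w2: 2 → 4 → 1 → 4 → 1 → 2 → 0 → 2 → 0 → 2 → 3 → 1 → 5 → 5  → end 5, rejected
w3: 2 → 0 → 2 → 0 → 2 → 3 → 3 → 2 → 0 → 2 → 4 → 1 → 2 → 4 → 2 → 0 → 0 → 2 → 3  → end 3, rejected
w4: 2 → 4 → 3 → 4 → 1 → 2 → 4 → 2 → 3 → 3 → 1  → end 1, accepted

w1, w4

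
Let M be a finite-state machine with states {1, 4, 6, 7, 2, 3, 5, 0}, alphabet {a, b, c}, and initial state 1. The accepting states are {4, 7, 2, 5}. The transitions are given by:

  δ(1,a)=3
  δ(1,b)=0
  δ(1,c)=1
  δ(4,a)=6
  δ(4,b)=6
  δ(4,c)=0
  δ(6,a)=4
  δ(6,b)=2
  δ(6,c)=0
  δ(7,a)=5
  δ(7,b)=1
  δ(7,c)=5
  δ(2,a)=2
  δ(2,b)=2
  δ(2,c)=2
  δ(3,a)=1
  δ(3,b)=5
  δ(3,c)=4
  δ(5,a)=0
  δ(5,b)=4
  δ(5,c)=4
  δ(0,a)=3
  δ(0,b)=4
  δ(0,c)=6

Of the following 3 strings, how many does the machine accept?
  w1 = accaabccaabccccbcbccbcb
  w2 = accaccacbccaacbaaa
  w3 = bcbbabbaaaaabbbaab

2

w1:
  start at 1
  read 'a': 1 → 3
  read 'c': 3 → 4
  read 'c': 4 → 0
  read 'a': 0 → 3
  read 'a': 3 → 1
  read 'b': 1 → 0
  read 'c': 0 → 6
  read 'c': 6 → 0
  read 'a': 0 → 3
  read 'a': 3 → 1
  read 'b': 1 → 0
  read 'c': 0 → 6
  read 'c': 6 → 0
  read 'c': 0 → 6
  read 'c': 6 → 0
  read 'b': 0 → 4
  read 'c': 4 → 0
  read 'b': 0 → 4
  read 'c': 4 → 0
  read 'c': 0 → 6
  read 'b': 6 → 2
  read 'c': 2 → 2
  read 'b': 2 → 2
  end 2, accepted
w2:
  start at 1
  read 'a': 1 → 3
  read 'c': 3 → 4
  read 'c': 4 → 0
  read 'a': 0 → 3
  read 'c': 3 → 4
  read 'c': 4 → 0
  read 'a': 0 → 3
  read 'c': 3 → 4
  read 'b': 4 → 6
  read 'c': 6 → 0
  read 'c': 0 → 6
  read 'a': 6 → 4
  read 'a': 4 → 6
  read 'c': 6 → 0
  read 'b': 0 → 4
  read 'a': 4 → 6
  read 'a': 6 → 4
  read 'a': 4 → 6
  end 6, rejected
w3:
  start at 1
  read 'b': 1 → 0
  read 'c': 0 → 6
  read 'b': 6 → 2
  read 'b': 2 → 2
  read 'a': 2 → 2
  read 'b': 2 → 2
  read 'b': 2 → 2
  read 'a': 2 → 2
  read 'a': 2 → 2
  read 'a': 2 → 2
  read 'a': 2 → 2
  read 'a': 2 → 2
  read 'b': 2 → 2
  read 'b': 2 → 2
  read 'b': 2 → 2
  read 'a': 2 → 2
  read 'a': 2 → 2
  read 'b': 2 → 2
  end 2, accepted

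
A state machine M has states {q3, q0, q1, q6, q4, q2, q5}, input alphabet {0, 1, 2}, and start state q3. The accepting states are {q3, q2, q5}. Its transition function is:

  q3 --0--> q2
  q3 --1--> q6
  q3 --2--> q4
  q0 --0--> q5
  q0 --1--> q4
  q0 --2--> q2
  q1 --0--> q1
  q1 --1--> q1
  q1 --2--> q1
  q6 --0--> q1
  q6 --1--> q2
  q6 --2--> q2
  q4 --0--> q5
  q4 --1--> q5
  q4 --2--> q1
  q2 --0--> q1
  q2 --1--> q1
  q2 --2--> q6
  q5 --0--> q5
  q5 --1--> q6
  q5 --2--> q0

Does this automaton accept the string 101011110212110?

start at q3
read '1': q3 → q6
read '0': q6 → q1
read '1': q1 → q1
read '0': q1 → q1
read '1': q1 → q1
read '1': q1 → q1
read '1': q1 → q1
read '1': q1 → q1
read '0': q1 → q1
read '2': q1 → q1
read '1': q1 → q1
read '2': q1 → q1
read '1': q1 → q1
read '1': q1 → q1
read '0': q1 → q1
End state q1 is not accepting.

No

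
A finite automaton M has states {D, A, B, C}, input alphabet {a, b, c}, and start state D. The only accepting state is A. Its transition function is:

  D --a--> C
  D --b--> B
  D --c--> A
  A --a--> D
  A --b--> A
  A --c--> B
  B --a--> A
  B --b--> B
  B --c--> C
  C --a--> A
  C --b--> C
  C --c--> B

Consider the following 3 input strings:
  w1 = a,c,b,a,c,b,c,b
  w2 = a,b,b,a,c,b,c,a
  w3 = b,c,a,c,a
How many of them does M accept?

w1:
  start at D
  read 'a': D → C
  read 'c': C → B
  read 'b': B → B
  read 'a': B → A
  read 'c': A → B
  read 'b': B → B
  read 'c': B → C
  read 'b': C → C
  end C, rejected
w2:
  start at D
  read 'a': D → C
  read 'b': C → C
  read 'b': C → C
  read 'a': C → A
  read 'c': A → B
  read 'b': B → B
  read 'c': B → C
  read 'a': C → A
  end A, accepted
w3:
  start at D
  read 'b': D → B
  read 'c': B → C
  read 'a': C → A
  read 'c': A → B
  read 'a': B → A
  end A, accepted

2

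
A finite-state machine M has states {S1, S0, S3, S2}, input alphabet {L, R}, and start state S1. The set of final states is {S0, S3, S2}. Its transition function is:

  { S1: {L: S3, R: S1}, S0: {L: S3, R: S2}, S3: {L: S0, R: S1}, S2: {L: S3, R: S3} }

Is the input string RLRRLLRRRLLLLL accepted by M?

Yes

start at S1
read 'R': S1 → S1
read 'L': S1 → S3
read 'R': S3 → S1
read 'R': S1 → S1
read 'L': S1 → S3
read 'L': S3 → S0
read 'R': S0 → S2
read 'R': S2 → S3
read 'R': S3 → S1
read 'L': S1 → S3
read 'L': S3 → S0
read 'L': S0 → S3
read 'L': S3 → S0
read 'L': S0 → S3
End state S3 is accepting.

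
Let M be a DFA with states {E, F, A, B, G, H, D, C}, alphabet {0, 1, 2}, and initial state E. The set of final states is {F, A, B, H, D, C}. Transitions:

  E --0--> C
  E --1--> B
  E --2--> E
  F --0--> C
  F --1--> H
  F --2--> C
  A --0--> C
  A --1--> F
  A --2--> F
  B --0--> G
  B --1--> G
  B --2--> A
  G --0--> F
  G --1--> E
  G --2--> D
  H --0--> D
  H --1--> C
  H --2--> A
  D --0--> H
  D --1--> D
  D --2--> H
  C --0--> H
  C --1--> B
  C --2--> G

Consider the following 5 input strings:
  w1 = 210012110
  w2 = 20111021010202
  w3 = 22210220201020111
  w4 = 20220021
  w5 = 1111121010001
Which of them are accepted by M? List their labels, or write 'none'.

w1, w2, w4, w5

w1: E → E → B → G → F → H → A → F → H → D  → end D, accepted
w2: E → E → C → B → G → E → C → G → E → C → B → G → D → H → A  → end A, accepted
w3: E → E → E → E → B → G → D → H → D → H → D → D → H → A → C → B → G → E  → end E, rejected
w4: E → E → C → G → D → H → D → H → C  → end C, accepted
w5: E → B → G → E → B → G → D → D → H → C → H → D → H → C  → end C, accepted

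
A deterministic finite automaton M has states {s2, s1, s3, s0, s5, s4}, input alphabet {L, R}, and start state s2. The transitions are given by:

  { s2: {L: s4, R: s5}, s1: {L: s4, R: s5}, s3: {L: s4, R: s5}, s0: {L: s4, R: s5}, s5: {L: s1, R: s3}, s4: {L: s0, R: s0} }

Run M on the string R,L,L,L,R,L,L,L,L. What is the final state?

s4

start at s2
read 'R': s2 → s5
read 'L': s5 → s1
read 'L': s1 → s4
read 'L': s4 → s0
read 'R': s0 → s5
read 'L': s5 → s1
read 'L': s1 → s4
read 'L': s4 → s0
read 'L': s0 → s4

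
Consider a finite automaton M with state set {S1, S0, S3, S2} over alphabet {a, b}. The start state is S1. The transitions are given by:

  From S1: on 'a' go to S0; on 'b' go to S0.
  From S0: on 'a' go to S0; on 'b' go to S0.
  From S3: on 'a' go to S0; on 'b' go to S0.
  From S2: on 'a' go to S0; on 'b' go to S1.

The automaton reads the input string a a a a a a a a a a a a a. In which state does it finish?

S0

Trace: S1 -a-> S0 -a-> S0 -a-> S0 -a-> S0 -a-> S0 -a-> S0 -a-> S0 -a-> S0 -a-> S0 -a-> S0 -a-> S0 -a-> S0 -a-> S0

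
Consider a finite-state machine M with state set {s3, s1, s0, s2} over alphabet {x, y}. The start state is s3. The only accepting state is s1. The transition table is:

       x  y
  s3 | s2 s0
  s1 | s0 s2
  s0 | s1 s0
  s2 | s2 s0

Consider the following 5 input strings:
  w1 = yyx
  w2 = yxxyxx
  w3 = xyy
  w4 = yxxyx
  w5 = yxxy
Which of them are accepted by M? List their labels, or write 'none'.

w1, w4

w1:
  start at s3
  read 'y': s3 → s0
  read 'y': s0 → s0
  read 'x': s0 → s1
  end s1, accepted
w2:
  start at s3
  read 'y': s3 → s0
  read 'x': s0 → s1
  read 'x': s1 → s0
  read 'y': s0 → s0
  read 'x': s0 → s1
  read 'x': s1 → s0
  end s0, rejected
w3:
  start at s3
  read 'x': s3 → s2
  read 'y': s2 → s0
  read 'y': s0 → s0
  end s0, rejected
w4:
  start at s3
  read 'y': s3 → s0
  read 'x': s0 → s1
  read 'x': s1 → s0
  read 'y': s0 → s0
  read 'x': s0 → s1
  end s1, accepted
w5:
  start at s3
  read 'y': s3 → s0
  read 'x': s0 → s1
  read 'x': s1 → s0
  read 'y': s0 → s0
  end s0, rejected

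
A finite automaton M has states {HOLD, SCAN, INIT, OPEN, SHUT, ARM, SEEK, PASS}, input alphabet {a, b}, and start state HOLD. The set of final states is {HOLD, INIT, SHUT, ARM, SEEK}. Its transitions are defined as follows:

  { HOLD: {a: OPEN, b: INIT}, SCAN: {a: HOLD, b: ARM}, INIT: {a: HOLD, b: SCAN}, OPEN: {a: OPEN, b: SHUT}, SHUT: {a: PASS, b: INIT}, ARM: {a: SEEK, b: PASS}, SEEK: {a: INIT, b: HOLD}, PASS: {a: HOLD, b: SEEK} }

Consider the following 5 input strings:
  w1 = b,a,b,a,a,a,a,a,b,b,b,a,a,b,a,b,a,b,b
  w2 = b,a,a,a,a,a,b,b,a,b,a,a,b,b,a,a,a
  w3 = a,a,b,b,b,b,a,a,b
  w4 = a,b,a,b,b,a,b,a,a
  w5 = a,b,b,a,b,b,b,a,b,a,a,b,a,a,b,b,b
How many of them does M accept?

w1: HOLD → INIT → HOLD → INIT → HOLD → OPEN → OPEN → OPEN → OPEN → SHUT → INIT → SCAN → HOLD → OPEN → SHUT → PASS → SEEK → INIT → SCAN → ARM  → end ARM, accepted
w2: HOLD → INIT → HOLD → OPEN → OPEN → OPEN → OPEN → SHUT → INIT → HOLD → INIT → HOLD → OPEN → SHUT → INIT → HOLD → OPEN → OPEN  → end OPEN, rejected
w3: HOLD → OPEN → OPEN → SHUT → INIT → SCAN → ARM → SEEK → INIT → SCAN  → end SCAN, rejected
w4: HOLD → OPEN → SHUT → PASS → SEEK → HOLD → OPEN → SHUT → PASS → HOLD  → end HOLD, accepted
w5: HOLD → OPEN → SHUT → INIT → HOLD → INIT → SCAN → ARM → SEEK → HOLD → OPEN → OPEN → SHUT → PASS → HOLD → INIT → SCAN → ARM  → end ARM, accepted

3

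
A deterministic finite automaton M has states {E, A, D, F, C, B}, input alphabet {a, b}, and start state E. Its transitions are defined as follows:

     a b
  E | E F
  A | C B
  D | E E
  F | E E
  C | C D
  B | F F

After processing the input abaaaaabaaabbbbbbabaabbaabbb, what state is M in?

F

Trace: E -a-> E -b-> F -a-> E -a-> E -a-> E -a-> E -a-> E -b-> F -a-> E -a-> E -a-> E -b-> F -b-> E -b-> F -b-> E -b-> F -b-> E -a-> E -b-> F -a-> E -a-> E -b-> F -b-> E -a-> E -a-> E -b-> F -b-> E -b-> F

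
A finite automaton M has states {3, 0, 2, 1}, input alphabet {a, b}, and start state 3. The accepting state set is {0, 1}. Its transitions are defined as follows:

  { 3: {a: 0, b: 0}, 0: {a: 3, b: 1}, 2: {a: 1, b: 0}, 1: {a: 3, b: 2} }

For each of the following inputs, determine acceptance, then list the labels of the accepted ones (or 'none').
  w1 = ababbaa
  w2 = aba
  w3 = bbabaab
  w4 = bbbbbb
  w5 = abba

w1, w3, w5

w1:
  start at 3
  read 'a': 3 → 0
  read 'b': 0 → 1
  read 'a': 1 → 3
  read 'b': 3 → 0
  read 'b': 0 → 1
  read 'a': 1 → 3
  read 'a': 3 → 0
  end 0, accepted
w2:
  start at 3
  read 'a': 3 → 0
  read 'b': 0 → 1
  read 'a': 1 → 3
  end 3, rejected
w3:
  start at 3
  read 'b': 3 → 0
  read 'b': 0 → 1
  read 'a': 1 → 3
  read 'b': 3 → 0
  read 'a': 0 → 3
  read 'a': 3 → 0
  read 'b': 0 → 1
  end 1, accepted
w4:
  start at 3
  read 'b': 3 → 0
  read 'b': 0 → 1
  read 'b': 1 → 2
  read 'b': 2 → 0
  read 'b': 0 → 1
  read 'b': 1 → 2
  end 2, rejected
w5:
  start at 3
  read 'a': 3 → 0
  read 'b': 0 → 1
  read 'b': 1 → 2
  read 'a': 2 → 1
  end 1, accepted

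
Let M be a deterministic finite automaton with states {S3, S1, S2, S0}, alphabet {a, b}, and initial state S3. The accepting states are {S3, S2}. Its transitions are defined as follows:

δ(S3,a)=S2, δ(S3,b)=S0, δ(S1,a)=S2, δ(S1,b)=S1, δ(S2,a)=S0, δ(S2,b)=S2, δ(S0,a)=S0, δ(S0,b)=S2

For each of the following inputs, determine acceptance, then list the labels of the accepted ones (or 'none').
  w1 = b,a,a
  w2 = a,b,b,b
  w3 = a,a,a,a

w2

w1:
  start at S3
  read 'b': S3 → S0
  read 'a': S0 → S0
  read 'a': S0 → S0
  end S0, rejected
w2:
  start at S3
  read 'a': S3 → S2
  read 'b': S2 → S2
  read 'b': S2 → S2
  read 'b': S2 → S2
  end S2, accepted
w3:
  start at S3
  read 'a': S3 → S2
  read 'a': S2 → S0
  read 'a': S0 → S0
  read 'a': S0 → S0
  end S0, rejected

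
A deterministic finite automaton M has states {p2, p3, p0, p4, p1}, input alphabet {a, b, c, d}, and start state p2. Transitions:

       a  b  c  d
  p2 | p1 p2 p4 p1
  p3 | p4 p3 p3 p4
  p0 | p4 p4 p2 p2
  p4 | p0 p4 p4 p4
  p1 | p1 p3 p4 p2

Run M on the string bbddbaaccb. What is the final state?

p4

p2 → p2 → p2 → p1 → p2 → p2 → p1 → p1 → p4 → p4 → p4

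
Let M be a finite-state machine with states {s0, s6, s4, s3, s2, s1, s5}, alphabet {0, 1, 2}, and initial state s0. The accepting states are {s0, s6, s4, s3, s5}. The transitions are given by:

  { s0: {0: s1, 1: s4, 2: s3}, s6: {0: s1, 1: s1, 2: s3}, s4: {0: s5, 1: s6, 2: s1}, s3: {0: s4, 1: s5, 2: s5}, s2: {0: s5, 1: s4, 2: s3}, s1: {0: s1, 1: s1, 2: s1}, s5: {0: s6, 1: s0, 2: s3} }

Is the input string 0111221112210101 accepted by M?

No

Trace: s0 -0-> s1 -1-> s1 -1-> s1 -1-> s1 -2-> s1 -2-> s1 -1-> s1 -1-> s1 -1-> s1 -2-> s1 -2-> s1 -1-> s1 -0-> s1 -1-> s1 -0-> s1 -1-> s1
End state s1 is not accepting.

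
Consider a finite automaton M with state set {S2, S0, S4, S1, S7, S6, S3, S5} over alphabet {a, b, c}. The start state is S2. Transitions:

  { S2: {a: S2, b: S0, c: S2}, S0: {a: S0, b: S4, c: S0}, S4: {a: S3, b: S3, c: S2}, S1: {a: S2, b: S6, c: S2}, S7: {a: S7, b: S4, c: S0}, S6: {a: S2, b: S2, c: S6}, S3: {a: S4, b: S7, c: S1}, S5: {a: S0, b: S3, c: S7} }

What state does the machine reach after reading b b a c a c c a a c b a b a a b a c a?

S2 → S0 → S4 → S3 → S1 → S2 → S2 → S2 → S2 → S2 → S2 → S0 → S0 → S4 → S3 → S4 → S3 → S4 → S2 → S2

S2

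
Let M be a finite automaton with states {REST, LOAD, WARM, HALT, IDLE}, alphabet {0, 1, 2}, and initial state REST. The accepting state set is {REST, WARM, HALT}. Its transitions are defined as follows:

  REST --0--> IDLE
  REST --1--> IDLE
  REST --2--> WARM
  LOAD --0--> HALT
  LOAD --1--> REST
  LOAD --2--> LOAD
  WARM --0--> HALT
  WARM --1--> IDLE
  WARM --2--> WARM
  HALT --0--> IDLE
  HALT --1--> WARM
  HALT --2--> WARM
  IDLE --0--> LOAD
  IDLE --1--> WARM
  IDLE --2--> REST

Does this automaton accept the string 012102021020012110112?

Trace: REST -0-> IDLE -1-> WARM -2-> WARM -1-> IDLE -0-> LOAD -2-> LOAD -0-> HALT -2-> WARM -1-> IDLE -0-> LOAD -2-> LOAD -0-> HALT -0-> IDLE -1-> WARM -2-> WARM -1-> IDLE -1-> WARM -0-> HALT -1-> WARM -1-> IDLE -2-> REST
End state REST is accepting.

Yes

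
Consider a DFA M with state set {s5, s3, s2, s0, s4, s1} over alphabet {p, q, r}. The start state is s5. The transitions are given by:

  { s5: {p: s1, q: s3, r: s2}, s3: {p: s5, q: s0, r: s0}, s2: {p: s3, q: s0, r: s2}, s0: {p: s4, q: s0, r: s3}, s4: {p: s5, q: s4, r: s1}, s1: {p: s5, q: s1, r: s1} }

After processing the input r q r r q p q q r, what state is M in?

s5 → s2 → s0 → s3 → s0 → s0 → s4 → s4 → s4 → s1

s1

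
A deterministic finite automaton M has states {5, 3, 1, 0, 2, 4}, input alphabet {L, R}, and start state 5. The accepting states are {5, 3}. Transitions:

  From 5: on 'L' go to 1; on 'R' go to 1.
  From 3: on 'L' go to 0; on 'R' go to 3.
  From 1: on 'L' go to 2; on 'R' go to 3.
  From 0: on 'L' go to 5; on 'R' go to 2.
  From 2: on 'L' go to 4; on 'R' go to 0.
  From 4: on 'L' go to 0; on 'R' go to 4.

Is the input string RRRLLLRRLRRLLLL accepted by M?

start at 5
read 'R': 5 → 1
read 'R': 1 → 3
read 'R': 3 → 3
read 'L': 3 → 0
read 'L': 0 → 5
read 'L': 5 → 1
read 'R': 1 → 3
read 'R': 3 → 3
read 'L': 3 → 0
read 'R': 0 → 2
read 'R': 2 → 0
read 'L': 0 → 5
read 'L': 5 → 1
read 'L': 1 → 2
read 'L': 2 → 4
End state 4 is not accepting.

No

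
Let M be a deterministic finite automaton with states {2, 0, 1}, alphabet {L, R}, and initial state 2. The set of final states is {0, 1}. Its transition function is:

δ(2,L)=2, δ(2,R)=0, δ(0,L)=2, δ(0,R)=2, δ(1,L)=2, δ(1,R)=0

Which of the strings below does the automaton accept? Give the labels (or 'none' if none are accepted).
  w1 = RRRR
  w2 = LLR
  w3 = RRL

w2

w1:
  start at 2
  read 'R': 2 → 0
  read 'R': 0 → 2
  read 'R': 2 → 0
  read 'R': 0 → 2
  end 2, rejected
w2:
  start at 2
  read 'L': 2 → 2
  read 'L': 2 → 2
  read 'R': 2 → 0
  end 0, accepted
w3:
  start at 2
  read 'R': 2 → 0
  read 'R': 0 → 2
  read 'L': 2 → 2
  end 2, rejected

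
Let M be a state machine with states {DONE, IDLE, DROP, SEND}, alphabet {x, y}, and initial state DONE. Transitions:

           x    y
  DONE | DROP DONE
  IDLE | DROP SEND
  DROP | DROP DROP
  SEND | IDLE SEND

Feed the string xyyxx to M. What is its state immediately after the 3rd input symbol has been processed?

DROP

DONE → DROP → DROP → DROP
After 3 symbols: DROP.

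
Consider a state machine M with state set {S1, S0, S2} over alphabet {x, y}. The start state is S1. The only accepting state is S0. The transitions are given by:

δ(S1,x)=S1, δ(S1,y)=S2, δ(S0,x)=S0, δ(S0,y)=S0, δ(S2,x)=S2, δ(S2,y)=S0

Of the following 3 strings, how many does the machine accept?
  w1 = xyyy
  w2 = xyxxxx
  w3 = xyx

w1: Trace: S1 -x-> S1 -y-> S2 -y-> S0 -y-> S0  → end S0, accepted
w2: Trace: S1 -x-> S1 -y-> S2 -x-> S2 -x-> S2 -x-> S2 -x-> S2  → end S2, rejected
w3: Trace: S1 -x-> S1 -y-> S2 -x-> S2  → end S2, rejected

1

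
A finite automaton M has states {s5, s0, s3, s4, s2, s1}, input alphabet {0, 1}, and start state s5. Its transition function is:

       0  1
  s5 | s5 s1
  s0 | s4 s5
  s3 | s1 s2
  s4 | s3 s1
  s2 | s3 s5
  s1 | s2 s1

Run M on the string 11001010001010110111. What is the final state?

Trace: s5 -1-> s1 -1-> s1 -0-> s2 -0-> s3 -1-> s2 -0-> s3 -1-> s2 -0-> s3 -0-> s1 -0-> s2 -1-> s5 -0-> s5 -1-> s1 -0-> s2 -1-> s5 -1-> s1 -0-> s2 -1-> s5 -1-> s1 -1-> s1

s1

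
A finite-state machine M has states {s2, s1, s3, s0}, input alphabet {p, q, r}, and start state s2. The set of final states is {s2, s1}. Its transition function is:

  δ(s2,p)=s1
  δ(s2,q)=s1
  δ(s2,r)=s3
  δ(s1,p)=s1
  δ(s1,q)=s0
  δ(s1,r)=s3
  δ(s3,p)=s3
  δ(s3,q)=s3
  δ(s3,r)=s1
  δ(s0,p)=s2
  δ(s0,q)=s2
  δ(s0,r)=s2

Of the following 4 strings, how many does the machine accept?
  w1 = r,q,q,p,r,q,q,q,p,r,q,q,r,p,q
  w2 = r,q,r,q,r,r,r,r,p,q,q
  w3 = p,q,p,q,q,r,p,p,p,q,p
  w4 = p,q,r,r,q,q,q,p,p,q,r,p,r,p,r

w1: Trace: s2 -r-> s3 -q-> s3 -q-> s3 -p-> s3 -r-> s1 -q-> s0 -q-> s2 -q-> s1 -p-> s1 -r-> s3 -q-> s3 -q-> s3 -r-> s1 -p-> s1 -q-> s0  → end s0, rejected
w2: Trace: s2 -r-> s3 -q-> s3 -r-> s1 -q-> s0 -r-> s2 -r-> s3 -r-> s1 -r-> s3 -p-> s3 -q-> s3 -q-> s3  → end s3, rejected
w3: Trace: s2 -p-> s1 -q-> s0 -p-> s2 -q-> s1 -q-> s0 -r-> s2 -p-> s1 -p-> s1 -p-> s1 -q-> s0 -p-> s2  → end s2, accepted
w4: Trace: s2 -p-> s1 -q-> s0 -r-> s2 -r-> s3 -q-> s3 -q-> s3 -q-> s3 -p-> s3 -p-> s3 -q-> s3 -r-> s1 -p-> s1 -r-> s3 -p-> s3 -r-> s1  → end s1, accepted

2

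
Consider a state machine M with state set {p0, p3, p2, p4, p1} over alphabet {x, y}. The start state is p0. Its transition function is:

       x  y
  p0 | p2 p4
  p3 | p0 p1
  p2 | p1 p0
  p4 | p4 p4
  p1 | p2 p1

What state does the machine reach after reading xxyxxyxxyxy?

p0

Trace: p0 -x-> p2 -x-> p1 -y-> p1 -x-> p2 -x-> p1 -y-> p1 -x-> p2 -x-> p1 -y-> p1 -x-> p2 -y-> p0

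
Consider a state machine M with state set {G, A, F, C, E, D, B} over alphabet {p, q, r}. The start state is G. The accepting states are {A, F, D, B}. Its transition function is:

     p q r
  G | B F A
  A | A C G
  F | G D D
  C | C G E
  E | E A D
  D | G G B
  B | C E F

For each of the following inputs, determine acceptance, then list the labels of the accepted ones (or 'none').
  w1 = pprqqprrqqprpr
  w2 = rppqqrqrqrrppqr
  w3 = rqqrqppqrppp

w1: Trace: G -p-> B -p-> C -r-> E -q-> A -q-> C -p-> C -r-> E -r-> D -q-> G -q-> F -p-> G -r-> A -p-> A -r-> G  → end G, rejected
w2: Trace: G -r-> A -p-> A -p-> A -q-> C -q-> G -r-> A -q-> C -r-> E -q-> A -r-> G -r-> A -p-> A -p-> A -q-> C -r-> E  → end E, rejected
w3: Trace: G -r-> A -q-> C -q-> G -r-> A -q-> C -p-> C -p-> C -q-> G -r-> A -p-> A -p-> A -p-> A  → end A, accepted

w3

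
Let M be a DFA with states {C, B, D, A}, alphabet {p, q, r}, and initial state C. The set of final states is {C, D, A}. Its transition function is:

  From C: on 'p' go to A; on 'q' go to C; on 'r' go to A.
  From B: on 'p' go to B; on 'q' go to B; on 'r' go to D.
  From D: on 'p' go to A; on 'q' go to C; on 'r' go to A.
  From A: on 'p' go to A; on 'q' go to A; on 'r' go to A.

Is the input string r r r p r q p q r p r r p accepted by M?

C → A → A → A → A → A → A → A → A → A → A → A → A → A
End state A is accepting.

Yes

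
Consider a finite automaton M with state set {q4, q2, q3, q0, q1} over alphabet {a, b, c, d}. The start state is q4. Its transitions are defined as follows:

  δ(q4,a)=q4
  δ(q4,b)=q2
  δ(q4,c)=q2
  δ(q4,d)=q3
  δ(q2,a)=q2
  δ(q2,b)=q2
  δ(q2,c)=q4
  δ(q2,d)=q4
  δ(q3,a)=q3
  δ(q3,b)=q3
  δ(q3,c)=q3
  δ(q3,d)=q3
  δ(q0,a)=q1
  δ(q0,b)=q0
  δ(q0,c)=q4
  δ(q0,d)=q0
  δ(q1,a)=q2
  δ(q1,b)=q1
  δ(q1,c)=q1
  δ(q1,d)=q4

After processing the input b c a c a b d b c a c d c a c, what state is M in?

q4 → q2 → q4 → q4 → q2 → q2 → q2 → q4 → q2 → q4 → q4 → q2 → q4 → q2 → q2 → q4

q4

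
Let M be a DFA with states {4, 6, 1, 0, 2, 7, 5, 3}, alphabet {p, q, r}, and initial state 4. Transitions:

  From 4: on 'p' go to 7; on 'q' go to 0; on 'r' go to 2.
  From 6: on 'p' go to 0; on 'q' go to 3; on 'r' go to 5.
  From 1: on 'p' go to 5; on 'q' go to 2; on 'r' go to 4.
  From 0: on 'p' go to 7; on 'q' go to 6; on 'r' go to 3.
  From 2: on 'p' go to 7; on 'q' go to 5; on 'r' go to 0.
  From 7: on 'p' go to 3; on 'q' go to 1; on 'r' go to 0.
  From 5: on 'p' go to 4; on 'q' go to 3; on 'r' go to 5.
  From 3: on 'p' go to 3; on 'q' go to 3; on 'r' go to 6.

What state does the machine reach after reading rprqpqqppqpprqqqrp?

0

4 → 2 → 7 → 0 → 6 → 0 → 6 → 3 → 3 → 3 → 3 → 3 → 3 → 6 → 3 → 3 → 3 → 6 → 0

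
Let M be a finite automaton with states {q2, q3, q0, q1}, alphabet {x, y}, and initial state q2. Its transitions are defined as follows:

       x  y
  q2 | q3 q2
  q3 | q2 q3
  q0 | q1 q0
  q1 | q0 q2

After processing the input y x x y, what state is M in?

q2

Trace: q2 -y-> q2 -x-> q3 -x-> q2 -y-> q2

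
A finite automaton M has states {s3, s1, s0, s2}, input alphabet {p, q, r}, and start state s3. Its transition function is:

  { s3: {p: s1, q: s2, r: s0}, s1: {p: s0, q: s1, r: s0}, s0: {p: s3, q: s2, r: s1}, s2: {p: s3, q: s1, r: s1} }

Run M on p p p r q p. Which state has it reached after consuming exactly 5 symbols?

s2

s3 → s1 → s0 → s3 → s0 → s2
After 5 symbols: s2.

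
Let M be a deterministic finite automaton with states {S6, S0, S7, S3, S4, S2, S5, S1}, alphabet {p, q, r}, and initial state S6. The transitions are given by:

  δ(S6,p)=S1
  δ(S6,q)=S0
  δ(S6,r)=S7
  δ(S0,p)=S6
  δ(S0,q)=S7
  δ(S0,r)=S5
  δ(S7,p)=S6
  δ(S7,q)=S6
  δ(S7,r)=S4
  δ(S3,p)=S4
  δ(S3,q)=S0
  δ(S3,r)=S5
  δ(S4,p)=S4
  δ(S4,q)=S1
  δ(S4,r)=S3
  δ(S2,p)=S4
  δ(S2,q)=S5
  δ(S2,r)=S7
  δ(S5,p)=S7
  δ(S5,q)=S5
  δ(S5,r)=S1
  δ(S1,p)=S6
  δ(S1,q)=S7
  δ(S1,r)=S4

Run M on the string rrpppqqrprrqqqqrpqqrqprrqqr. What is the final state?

S4

start at S6
read 'r': S6 → S7
read 'r': S7 → S4
read 'p': S4 → S4
read 'p': S4 → S4
read 'p': S4 → S4
read 'q': S4 → S1
read 'q': S1 → S7
read 'r': S7 → S4
read 'p': S4 → S4
read 'r': S4 → S3
read 'r': S3 → S5
read 'q': S5 → S5
read 'q': S5 → S5
read 'q': S5 → S5
read 'q': S5 → S5
read 'r': S5 → S1
read 'p': S1 → S6
read 'q': S6 → S0
read 'q': S0 → S7
read 'r': S7 → S4
read 'q': S4 → S1
read 'p': S1 → S6
read 'r': S6 → S7
read 'r': S7 → S4
read 'q': S4 → S1
read 'q': S1 → S7
read 'r': S7 → S4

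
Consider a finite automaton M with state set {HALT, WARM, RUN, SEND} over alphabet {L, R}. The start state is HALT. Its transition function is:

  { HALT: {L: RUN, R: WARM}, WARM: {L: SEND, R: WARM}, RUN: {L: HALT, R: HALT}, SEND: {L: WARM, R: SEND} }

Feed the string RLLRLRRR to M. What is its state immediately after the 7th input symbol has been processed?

SEND

start at HALT
read 'R': HALT → WARM
read 'L': WARM → SEND
read 'L': SEND → WARM
read 'R': WARM → WARM
read 'L': WARM → SEND
read 'R': SEND → SEND
read 'R': SEND → SEND
After 7 symbols: SEND.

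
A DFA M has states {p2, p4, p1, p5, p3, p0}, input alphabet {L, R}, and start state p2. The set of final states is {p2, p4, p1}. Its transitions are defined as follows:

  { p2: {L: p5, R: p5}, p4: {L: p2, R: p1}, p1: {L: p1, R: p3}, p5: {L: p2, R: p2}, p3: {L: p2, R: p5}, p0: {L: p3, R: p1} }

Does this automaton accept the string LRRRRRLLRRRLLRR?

No

start at p2
read 'L': p2 → p5
read 'R': p5 → p2
read 'R': p2 → p5
read 'R': p5 → p2
read 'R': p2 → p5
read 'R': p5 → p2
read 'L': p2 → p5
read 'L': p5 → p2
read 'R': p2 → p5
read 'R': p5 → p2
read 'R': p2 → p5
read 'L': p5 → p2
read 'L': p2 → p5
read 'R': p5 → p2
read 'R': p2 → p5
End state p5 is not accepting.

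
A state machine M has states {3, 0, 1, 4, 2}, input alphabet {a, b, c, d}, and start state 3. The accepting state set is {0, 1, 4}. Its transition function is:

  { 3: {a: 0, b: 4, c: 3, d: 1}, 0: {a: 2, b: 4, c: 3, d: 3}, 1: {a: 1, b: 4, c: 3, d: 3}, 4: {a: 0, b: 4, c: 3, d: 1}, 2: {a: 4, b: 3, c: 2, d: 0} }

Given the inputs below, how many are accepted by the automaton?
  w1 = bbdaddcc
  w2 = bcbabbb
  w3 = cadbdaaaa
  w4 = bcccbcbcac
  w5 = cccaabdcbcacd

w1: 3 → 4 → 4 → 1 → 1 → 3 → 1 → 3 → 3  → end 3, rejected
w2: 3 → 4 → 3 → 4 → 0 → 4 → 4 → 4  → end 4, accepted
w3: 3 → 3 → 0 → 3 → 4 → 1 → 1 → 1 → 1 → 1  → end 1, accepted
w4: 3 → 4 → 3 → 3 → 3 → 4 → 3 → 4 → 3 → 0 → 3  → end 3, rejected
w5: 3 → 3 → 3 → 3 → 0 → 2 → 3 → 1 → 3 → 4 → 3 → 0 → 3 → 1  → end 1, accepted

3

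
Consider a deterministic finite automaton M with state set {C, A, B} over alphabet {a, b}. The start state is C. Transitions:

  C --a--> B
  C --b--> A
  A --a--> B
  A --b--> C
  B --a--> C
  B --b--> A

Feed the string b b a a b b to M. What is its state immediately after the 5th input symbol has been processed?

A

Trace: C -b-> A -b-> C -a-> B -a-> C -b-> A
After 5 symbols: A.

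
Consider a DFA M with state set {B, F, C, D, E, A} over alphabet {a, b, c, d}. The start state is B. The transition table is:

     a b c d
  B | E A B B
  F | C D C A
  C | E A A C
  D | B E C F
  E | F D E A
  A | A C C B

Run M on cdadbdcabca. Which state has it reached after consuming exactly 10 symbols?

A

B → B → B → E → A → C → C → A → A → C → A
After 10 symbols: A.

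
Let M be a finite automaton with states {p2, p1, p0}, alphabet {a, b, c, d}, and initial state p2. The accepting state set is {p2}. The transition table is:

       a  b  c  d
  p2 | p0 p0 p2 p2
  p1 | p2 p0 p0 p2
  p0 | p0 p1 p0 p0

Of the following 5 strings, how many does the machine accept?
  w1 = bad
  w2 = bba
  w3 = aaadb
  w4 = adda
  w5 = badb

1

w1:
  start at p2
  read 'b': p2 → p0
  read 'a': p0 → p0
  read 'd': p0 → p0
  end p0, rejected
w2:
  start at p2
  read 'b': p2 → p0
  read 'b': p0 → p1
  read 'a': p1 → p2
  end p2, accepted
w3:
  start at p2
  read 'a': p2 → p0
  read 'a': p0 → p0
  read 'a': p0 → p0
  read 'd': p0 → p0
  read 'b': p0 → p1
  end p1, rejected
w4:
  start at p2
  read 'a': p2 → p0
  read 'd': p0 → p0
  read 'd': p0 → p0
  read 'a': p0 → p0
  end p0, rejected
w5:
  start at p2
  read 'b': p2 → p0
  read 'a': p0 → p0
  read 'd': p0 → p0
  read 'b': p0 → p1
  end p1, rejected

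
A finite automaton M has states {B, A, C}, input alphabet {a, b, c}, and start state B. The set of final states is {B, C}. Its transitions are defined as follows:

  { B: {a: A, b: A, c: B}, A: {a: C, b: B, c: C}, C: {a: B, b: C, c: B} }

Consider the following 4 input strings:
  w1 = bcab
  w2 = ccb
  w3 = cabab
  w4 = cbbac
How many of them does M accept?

2

w1: B → A → C → B → A  → end A, rejected
w2: B → B → B → A  → end A, rejected
w3: B → B → A → B → A → B  → end B, accepted
w4: B → B → A → B → A → C  → end C, accepted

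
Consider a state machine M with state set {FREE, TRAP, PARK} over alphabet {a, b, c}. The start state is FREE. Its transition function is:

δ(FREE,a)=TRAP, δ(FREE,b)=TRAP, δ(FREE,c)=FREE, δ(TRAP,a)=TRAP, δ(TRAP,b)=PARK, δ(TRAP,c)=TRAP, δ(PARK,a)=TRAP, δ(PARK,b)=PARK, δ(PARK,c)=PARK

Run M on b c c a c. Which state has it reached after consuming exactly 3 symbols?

start at FREE
read 'b': FREE → TRAP
read 'c': TRAP → TRAP
read 'c': TRAP → TRAP
After 3 symbols: TRAP.

TRAP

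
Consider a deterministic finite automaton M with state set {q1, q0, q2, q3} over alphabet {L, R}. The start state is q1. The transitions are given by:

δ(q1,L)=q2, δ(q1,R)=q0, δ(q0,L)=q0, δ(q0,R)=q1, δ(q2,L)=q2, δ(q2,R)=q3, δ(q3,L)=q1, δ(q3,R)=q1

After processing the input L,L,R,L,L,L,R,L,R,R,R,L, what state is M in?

q0

start at q1
read 'L': q1 → q2
read 'L': q2 → q2
read 'R': q2 → q3
read 'L': q3 → q1
read 'L': q1 → q2
read 'L': q2 → q2
read 'R': q2 → q3
read 'L': q3 → q1
read 'R': q1 → q0
read 'R': q0 → q1
read 'R': q1 → q0
read 'L': q0 → q0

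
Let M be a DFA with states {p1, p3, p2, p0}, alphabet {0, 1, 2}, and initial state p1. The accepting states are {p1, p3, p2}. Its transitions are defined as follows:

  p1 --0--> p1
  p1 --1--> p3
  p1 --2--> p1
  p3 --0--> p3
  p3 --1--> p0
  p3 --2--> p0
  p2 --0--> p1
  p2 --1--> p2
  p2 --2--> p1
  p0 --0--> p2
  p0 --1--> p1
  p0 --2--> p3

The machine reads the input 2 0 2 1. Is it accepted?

Yes

start at p1
read '2': p1 → p1
read '0': p1 → p1
read '2': p1 → p1
read '1': p1 → p3
End state p3 is accepting.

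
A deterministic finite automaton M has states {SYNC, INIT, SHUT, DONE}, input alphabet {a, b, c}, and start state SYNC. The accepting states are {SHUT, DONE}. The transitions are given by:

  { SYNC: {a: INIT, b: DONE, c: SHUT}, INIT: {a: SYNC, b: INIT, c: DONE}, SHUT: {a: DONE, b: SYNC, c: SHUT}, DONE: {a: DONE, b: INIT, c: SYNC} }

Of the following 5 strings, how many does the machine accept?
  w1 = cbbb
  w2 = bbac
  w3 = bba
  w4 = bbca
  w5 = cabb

w1: Trace: SYNC -c-> SHUT -b-> SYNC -b-> DONE -b-> INIT  → end INIT, rejected
w2: Trace: SYNC -b-> DONE -b-> INIT -a-> SYNC -c-> SHUT  → end SHUT, accepted
w3: Trace: SYNC -b-> DONE -b-> INIT -a-> SYNC  → end SYNC, rejected
w4: Trace: SYNC -b-> DONE -b-> INIT -c-> DONE -a-> DONE  → end DONE, accepted
w5: Trace: SYNC -c-> SHUT -a-> DONE -b-> INIT -b-> INIT  → end INIT, rejected

2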